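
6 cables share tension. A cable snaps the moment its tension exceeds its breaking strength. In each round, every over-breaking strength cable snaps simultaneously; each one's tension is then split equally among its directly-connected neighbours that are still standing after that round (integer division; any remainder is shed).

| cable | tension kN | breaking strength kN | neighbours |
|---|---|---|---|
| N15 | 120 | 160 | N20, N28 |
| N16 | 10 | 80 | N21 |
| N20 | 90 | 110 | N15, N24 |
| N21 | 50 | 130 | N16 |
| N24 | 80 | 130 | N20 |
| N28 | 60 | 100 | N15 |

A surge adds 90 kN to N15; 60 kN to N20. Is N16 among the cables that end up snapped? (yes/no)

no

Round 1 — N15 at 210 > 160; N20 at 150 > 110. N15, N20 snap.
  N15 sheds 210 kN to N28: 210 each.
    N28: 60+210 = 270 > 100
  N20 sheds 150 kN to N24: 150 each.
    N24: 80+150 = 230 > 130
Round 2 — N24, N28 snap.
  N24 sheds 230 kN: no online neighbours, lost.
  N28 sheds 270 kN: no online neighbours, lost.
No further breaks.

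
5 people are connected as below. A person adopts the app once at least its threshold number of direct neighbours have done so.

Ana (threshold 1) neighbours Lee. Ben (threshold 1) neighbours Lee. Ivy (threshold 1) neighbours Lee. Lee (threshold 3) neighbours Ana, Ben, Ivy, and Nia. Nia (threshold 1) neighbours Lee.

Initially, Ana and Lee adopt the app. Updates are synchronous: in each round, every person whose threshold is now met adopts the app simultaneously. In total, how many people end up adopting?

5

Round 1 — Ana, Lee adopt the app (initial).
Round 2 — checking thresholds:
  Ben: 1 of 1 neighbours ≥ 1, adopts the app.
  Ivy: 1 of 1 neighbours ≥ 1, adopts the app.
  Nia: 1 of 1 neighbours ≥ 1, adopts the app.
Round 3 — no new adoptions; cascade stops.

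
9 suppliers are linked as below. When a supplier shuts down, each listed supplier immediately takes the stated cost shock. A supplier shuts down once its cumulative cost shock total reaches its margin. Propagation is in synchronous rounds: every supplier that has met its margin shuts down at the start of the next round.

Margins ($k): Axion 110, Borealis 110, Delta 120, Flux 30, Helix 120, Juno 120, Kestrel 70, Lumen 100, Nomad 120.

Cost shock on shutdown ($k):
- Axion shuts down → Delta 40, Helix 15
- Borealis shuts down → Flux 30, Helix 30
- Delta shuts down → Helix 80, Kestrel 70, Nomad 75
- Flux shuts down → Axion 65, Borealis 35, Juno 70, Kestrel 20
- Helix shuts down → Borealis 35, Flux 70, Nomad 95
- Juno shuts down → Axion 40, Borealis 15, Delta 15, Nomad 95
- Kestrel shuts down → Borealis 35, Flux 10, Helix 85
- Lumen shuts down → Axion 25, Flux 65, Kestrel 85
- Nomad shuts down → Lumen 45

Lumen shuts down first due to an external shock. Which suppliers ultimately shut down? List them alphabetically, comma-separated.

Flux, Kestrel, Lumen

Round 1 — Lumen shuts down (initial).
  Axion: +25 → 25 < 110
  Flux: +65 → 65 ≥ 30
  Kestrel: +85 → 85 ≥ 70
Round 2 — Flux, Kestrel shut down.
  Axion: +65 → 90 < 110
  Borealis: +35+35 → 70 < 110
  Helix: +85 → 85 < 120
  Juno: +70 → 70 < 120
No further shutdowns.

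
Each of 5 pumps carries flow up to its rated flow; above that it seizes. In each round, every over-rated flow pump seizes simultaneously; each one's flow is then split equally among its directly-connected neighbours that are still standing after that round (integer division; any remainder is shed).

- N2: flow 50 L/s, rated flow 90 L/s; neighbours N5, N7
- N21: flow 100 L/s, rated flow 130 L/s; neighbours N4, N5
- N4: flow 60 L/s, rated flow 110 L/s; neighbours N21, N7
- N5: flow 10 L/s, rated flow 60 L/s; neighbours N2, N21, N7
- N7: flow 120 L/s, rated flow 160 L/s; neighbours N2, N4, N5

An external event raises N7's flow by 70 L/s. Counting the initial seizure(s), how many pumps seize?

5

Round 1 — N7 at 190 > 160. N7 seizes.
  N7 sheds 190 L/s to N2, N4, N5: 63 each (1 lost).
    N2: 50+63 = 113 > 90
    N4: 60+63 = 123 > 110
    N5: 10+63 = 73 > 60
Round 2 — N2, N4, N5 seize.
  N2 sheds 113 L/s: no online neighbours, lost.
  N4 sheds 123 L/s to N21: 123 each.
    N21: 100+123 = 223 > 130
  N5 sheds 73 L/s to N21: 73 each.
    N21: 223+73 = 296 > 130
Round 3 — N21 seizes.
  N21 sheds 296 L/s: no online neighbours, lost.
No further seizures.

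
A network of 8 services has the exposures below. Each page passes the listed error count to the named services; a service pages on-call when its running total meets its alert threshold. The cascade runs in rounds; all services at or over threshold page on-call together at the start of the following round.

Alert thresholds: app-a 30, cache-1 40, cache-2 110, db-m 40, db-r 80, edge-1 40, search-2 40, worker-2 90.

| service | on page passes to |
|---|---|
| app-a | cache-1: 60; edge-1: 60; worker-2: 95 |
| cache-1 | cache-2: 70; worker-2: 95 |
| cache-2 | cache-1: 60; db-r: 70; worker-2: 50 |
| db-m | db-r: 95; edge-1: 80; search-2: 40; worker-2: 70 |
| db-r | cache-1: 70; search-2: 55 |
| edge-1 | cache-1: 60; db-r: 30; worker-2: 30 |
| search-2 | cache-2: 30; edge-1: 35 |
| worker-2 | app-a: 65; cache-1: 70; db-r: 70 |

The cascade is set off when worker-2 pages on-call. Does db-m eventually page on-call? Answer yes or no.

Round 1 — worker-2 pages on-call (initial).
  app-a: +65 → 65 ≥ 30
  cache-1: +70 → 70 ≥ 40
  db-r: +70 → 70 < 80
Round 2 — app-a, cache-1 page on-call.
  cache-2: +70 → 70 < 110
  edge-1: +60 → 60 ≥ 40
Round 3 — edge-1 pages on-call.
  db-r: +30 → 100 ≥ 80
Round 4 — db-r pages on-call.
  search-2: +55 → 55 ≥ 40
Round 5 — search-2 pages on-call.
  cache-2: +30 → 100 < 110
No further pages.

no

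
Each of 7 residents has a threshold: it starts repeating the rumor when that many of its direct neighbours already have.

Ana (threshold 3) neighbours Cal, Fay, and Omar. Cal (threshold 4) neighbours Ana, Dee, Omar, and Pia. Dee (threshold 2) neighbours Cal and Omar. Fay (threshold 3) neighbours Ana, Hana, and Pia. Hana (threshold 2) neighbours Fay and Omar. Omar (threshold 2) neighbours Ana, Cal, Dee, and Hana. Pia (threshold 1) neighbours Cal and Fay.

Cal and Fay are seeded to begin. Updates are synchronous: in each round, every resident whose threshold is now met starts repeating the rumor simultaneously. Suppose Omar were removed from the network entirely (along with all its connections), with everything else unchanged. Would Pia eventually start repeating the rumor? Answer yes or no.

yes

With Omar removed:
Round 1 — Cal, Fay start repeating the rumor (initial).
Round 2 — checking thresholds:
  Ana: 2 of 2 neighbours < 3, below threshold.
  Dee: 1 of 1 neighbours < 2, below threshold.
  Hana: 1 of 1 neighbours < 2, below threshold.
  Pia: 2 of 2 neighbours ≥ 1, starts repeating the rumor.
Round 3 — no new spreads; cascade stops.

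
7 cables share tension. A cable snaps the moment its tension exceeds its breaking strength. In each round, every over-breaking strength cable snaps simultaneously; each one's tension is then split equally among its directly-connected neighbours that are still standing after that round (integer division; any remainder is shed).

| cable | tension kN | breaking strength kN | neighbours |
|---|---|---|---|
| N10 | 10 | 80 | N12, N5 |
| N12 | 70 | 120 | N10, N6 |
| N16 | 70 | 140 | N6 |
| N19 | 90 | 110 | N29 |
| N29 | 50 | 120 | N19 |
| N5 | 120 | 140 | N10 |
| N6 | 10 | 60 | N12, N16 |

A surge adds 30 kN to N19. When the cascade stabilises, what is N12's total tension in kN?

Round 1 — N19 at 120 > 110. N19 snaps.
  N19 sheds 120 kN to N29: 120 each.
    N29: 50+120 = 170 > 120
Round 2 — N29 snaps.
  N29 sheds 170 kN: no online neighbours, lost.
No further breaks.

70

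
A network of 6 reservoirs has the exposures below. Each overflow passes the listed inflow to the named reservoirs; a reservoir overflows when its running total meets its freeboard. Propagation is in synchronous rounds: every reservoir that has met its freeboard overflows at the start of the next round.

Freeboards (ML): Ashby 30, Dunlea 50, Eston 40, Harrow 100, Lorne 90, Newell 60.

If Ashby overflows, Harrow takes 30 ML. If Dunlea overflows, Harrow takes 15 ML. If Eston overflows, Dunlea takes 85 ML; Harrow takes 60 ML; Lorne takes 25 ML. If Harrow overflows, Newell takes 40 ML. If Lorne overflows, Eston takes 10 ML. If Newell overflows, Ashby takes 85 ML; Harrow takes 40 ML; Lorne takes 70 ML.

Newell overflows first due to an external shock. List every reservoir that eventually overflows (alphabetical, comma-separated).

Round 1 — Newell overflows (initial).
  Ashby: +85 → 85 ≥ 30
  Harrow: +40 → 40 < 100
  Lorne: +70 → 70 < 90
Round 2 — Ashby overflows.
  Harrow: +30 → 70 < 100
No further overflows.

Ashby, Newell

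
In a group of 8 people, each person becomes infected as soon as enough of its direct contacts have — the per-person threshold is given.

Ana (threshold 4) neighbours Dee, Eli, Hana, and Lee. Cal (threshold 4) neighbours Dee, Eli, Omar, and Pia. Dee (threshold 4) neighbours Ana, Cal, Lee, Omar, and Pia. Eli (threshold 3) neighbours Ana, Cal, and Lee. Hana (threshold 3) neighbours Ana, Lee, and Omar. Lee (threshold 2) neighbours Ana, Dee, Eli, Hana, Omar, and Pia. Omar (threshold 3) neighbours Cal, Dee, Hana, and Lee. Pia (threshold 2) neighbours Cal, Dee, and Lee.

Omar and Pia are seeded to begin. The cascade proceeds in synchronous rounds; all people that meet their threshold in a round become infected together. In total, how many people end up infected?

Round 1 — Omar, Pia become infected (initial).
Round 2 — checking thresholds:
  Cal: 2 of 4 neighbours < 4, below threshold.
  Dee: 2 of 5 neighbours < 4, below threshold.
  Hana: 1 of 3 neighbours < 3, below threshold.
  Lee: 2 of 6 neighbours ≥ 2, becomes infected.
Round 3 — no new infections; cascade stops.

3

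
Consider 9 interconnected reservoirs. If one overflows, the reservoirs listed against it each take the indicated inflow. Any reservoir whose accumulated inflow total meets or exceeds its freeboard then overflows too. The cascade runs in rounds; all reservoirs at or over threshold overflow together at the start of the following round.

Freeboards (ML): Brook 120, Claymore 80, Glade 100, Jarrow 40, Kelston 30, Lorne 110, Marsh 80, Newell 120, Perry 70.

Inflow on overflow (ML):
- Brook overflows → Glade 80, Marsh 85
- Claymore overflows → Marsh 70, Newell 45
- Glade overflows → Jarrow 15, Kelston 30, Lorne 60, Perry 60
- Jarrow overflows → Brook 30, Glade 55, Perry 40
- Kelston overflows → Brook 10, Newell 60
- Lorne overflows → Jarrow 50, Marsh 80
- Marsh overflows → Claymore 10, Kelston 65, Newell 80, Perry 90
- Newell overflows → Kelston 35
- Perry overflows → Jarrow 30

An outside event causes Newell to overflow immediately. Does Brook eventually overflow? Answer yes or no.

Round 1 — Newell overflows (initial).
  Kelston: +35 → 35 ≥ 30
Round 2 — Kelston overflows.
  Brook: +10 → 10 < 120
No further overflows.

no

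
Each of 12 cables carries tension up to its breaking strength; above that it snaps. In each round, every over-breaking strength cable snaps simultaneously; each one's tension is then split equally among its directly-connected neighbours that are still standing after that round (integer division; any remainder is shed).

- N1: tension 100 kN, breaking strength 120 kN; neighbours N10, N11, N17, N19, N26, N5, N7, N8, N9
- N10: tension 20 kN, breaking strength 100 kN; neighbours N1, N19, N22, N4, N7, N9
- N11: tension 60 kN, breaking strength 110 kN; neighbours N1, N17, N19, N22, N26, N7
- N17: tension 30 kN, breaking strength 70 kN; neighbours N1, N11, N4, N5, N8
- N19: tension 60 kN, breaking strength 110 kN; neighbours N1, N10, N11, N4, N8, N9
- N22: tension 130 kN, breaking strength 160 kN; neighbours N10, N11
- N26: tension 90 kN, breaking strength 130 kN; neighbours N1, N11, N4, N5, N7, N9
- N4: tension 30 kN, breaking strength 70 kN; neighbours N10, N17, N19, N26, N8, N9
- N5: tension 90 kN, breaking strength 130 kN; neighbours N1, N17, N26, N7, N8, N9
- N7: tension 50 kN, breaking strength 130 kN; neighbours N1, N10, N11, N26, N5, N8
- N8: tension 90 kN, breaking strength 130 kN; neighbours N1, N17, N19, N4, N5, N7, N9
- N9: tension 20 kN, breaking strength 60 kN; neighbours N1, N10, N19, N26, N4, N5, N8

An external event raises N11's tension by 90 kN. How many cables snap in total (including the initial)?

Round 1 — N11 at 150 > 110. N11 snaps.
  N11 sheds 150 kN to N1, N17, N19, N22, N26, N7: 25 each.
    N1: 100+25 = 125 > 120
    N17: 30+25 = 55 ≤ 70
    N19: 60+25 = 85 ≤ 110
    N22: 130+25 = 155 ≤ 160
    N26: 90+25 = 115 ≤ 130
    N7: 50+25 = 75 ≤ 130
Round 2 — N1 snaps.
  N1 sheds 125 kN to N10, N17, N19, N26, N5, N7, N8, N9: 15 each (5 lost).
    N10: 20+15 = 35 ≤ 100
    N17: 55+15 = 70 ≤ 70
    N19: 85+15 = 100 ≤ 110
    N26: 115+15 = 130 ≤ 130
    N5: 90+15 = 105 ≤ 130
    N7: 75+15 = 90 ≤ 130
    N8: 90+15 = 105 ≤ 130
    N9: 20+15 = 35 ≤ 60
No further breaks.

2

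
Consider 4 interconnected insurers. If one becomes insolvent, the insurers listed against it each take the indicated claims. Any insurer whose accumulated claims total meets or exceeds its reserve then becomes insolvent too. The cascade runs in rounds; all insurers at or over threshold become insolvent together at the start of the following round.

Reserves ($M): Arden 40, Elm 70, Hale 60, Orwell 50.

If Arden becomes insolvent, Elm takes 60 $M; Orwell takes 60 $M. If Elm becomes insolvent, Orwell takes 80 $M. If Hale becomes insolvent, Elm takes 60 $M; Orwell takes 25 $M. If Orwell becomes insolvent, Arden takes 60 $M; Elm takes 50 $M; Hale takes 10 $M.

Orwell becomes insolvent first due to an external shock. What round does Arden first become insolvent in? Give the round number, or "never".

Round 1 — Orwell becomes insolvent (initial).
  Arden: +60 → 60 ≥ 40
  Elm: +50 → 50 < 70
  Hale: +10 → 10 < 60
Round 2 — Arden becomes insolvent.
  Elm: +60 → 110 ≥ 70
Round 3 — Elm becomes insolvent.
No further insolvencies.

2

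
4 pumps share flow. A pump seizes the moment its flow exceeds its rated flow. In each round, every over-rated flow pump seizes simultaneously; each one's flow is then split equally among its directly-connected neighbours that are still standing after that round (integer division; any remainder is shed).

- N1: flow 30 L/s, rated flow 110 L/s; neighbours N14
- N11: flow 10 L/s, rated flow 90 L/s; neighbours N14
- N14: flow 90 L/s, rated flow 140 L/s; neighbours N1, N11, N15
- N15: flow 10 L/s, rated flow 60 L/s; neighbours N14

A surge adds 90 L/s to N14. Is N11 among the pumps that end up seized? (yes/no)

Round 1 — N14 at 180 > 140. N14 seizes.
  N14 sheds 180 L/s to N1, N11, N15: 60 each.
    N1: 30+60 = 90 ≤ 110
    N11: 10+60 = 70 ≤ 90
    N15: 10+60 = 70 > 60
Round 2 — N15 seizes.
  N15 sheds 70 L/s: no online neighbours, lost.
No further seizures.

no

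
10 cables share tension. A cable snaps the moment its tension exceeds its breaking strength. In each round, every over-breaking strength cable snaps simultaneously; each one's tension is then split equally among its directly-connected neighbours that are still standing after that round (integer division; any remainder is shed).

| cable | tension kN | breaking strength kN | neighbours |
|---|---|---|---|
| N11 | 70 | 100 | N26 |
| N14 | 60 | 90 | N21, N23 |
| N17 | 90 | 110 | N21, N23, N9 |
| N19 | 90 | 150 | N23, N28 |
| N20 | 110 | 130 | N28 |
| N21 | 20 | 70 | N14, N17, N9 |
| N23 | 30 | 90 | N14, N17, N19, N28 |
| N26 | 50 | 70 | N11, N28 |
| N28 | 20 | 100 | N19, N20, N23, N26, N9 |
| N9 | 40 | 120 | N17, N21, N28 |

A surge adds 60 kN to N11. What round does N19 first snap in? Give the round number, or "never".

never

Round 1 — N11 at 130 > 100. N11 snaps.
  N11 sheds 130 kN to N26: 130 each.
    N26: 50+130 = 180 > 70
Round 2 — N26 snaps.
  N26 sheds 180 kN to N28: 180 each.
    N28: 20+180 = 200 > 100
Round 3 — N28 snaps.
  N28 sheds 200 kN to N19, N20, N23, N9: 50 each.
    N19: 90+50 = 140 ≤ 150
    N20: 110+50 = 160 > 130
    N23: 30+50 = 80 ≤ 90
    N9: 40+50 = 90 ≤ 120
Round 4 — N20 snaps.
  N20 sheds 160 kN: no online neighbours, lost.
No further breaks.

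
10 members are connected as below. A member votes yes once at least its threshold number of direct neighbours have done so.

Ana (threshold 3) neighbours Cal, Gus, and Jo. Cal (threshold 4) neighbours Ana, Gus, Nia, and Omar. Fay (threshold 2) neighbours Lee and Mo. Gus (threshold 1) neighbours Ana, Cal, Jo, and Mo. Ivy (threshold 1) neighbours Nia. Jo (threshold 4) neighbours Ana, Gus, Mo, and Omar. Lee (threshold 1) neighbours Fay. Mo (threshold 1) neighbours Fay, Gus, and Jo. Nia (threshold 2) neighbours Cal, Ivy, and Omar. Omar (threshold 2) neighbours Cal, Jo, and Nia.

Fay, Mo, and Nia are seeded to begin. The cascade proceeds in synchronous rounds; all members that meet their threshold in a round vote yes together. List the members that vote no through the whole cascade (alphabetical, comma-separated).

Round 1 — Fay, Mo, Nia vote yes (initial).
Round 2 — checking thresholds:
  Cal: 1 of 4 neighbours < 4, below threshold.
  Gus: 1 of 4 neighbours ≥ 1, votes yes.
  Ivy: 1 of 1 neighbours ≥ 1, votes yes.
  Jo: 1 of 4 neighbours < 4, below threshold.
  Lee: 1 of 1 neighbours ≥ 1, votes yes.
  Omar: 1 of 3 neighbours < 2, below threshold.
Round 3 — no new yes votes; cascade stops.

Ana, Cal, Jo, Omar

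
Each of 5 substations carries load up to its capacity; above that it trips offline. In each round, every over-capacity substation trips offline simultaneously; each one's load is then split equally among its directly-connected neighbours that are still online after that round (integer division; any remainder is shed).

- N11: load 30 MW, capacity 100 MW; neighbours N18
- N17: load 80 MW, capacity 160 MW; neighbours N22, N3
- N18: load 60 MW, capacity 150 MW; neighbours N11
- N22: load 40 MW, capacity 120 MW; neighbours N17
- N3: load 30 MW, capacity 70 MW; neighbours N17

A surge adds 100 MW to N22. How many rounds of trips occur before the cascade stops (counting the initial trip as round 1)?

3

Round 1 — N22 at 140 > 120. N22 trips offline.
  N22 sheds 140 MW to N17: 140 each.
    N17: 80+140 = 220 > 160
Round 2 — N17 trips offline.
  N17 sheds 220 MW to N3: 220 each.
    N3: 30+220 = 250 > 70
Round 3 — N3 trips offline.
  N3 sheds 250 MW: no online neighbours, lost.
No further trips.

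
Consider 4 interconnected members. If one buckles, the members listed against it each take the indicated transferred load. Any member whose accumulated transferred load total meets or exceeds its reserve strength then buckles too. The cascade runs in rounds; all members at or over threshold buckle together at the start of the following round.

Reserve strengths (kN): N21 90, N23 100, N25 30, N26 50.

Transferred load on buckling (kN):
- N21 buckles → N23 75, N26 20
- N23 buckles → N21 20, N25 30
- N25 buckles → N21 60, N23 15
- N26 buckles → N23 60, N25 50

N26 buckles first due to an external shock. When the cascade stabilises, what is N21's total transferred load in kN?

60

Round 1 — N26 buckles (initial).
  N23: +60 → 60 < 100
  N25: +50 → 50 ≥ 30
Round 2 — N25 buckles.
  N21: +60 → 60 < 90
  N23: +15 → 75 < 100
No further bucklings.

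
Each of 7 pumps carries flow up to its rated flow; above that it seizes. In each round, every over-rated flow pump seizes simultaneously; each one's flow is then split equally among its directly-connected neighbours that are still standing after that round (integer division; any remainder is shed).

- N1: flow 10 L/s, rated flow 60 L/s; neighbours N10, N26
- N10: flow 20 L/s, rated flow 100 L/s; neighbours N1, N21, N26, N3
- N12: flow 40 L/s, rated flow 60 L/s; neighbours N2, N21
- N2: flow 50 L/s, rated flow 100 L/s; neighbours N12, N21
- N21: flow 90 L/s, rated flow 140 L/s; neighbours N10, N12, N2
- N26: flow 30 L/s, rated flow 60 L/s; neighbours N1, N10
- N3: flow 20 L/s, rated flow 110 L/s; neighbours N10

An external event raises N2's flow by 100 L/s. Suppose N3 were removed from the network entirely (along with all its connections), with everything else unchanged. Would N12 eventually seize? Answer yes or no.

With N3 removed:
Round 1 — N2 at 150 > 100. N2 seizes.
  N2 sheds 150 L/s to N12, N21: 75 each.
    N12: 40+75 = 115 > 60
    N21: 90+75 = 165 > 140
Round 2 — N12, N21 seize.
  N12 sheds 115 L/s: no online neighbours, lost.
  N21 sheds 165 L/s to N10: 165 each.
    N10: 20+165 = 185 > 100
Round 3 — N10 seizes.
  N10 sheds 185 L/s to N1, N26: 92 each (1 lost).
    N1: 10+92 = 102 > 60
    N26: 30+92 = 122 > 60
Round 4 — N1, N26 seize.
  N1 sheds 102 L/s: no online neighbours, lost.
  N26 sheds 122 L/s: no online neighbours, lost.
No further seizures.

yes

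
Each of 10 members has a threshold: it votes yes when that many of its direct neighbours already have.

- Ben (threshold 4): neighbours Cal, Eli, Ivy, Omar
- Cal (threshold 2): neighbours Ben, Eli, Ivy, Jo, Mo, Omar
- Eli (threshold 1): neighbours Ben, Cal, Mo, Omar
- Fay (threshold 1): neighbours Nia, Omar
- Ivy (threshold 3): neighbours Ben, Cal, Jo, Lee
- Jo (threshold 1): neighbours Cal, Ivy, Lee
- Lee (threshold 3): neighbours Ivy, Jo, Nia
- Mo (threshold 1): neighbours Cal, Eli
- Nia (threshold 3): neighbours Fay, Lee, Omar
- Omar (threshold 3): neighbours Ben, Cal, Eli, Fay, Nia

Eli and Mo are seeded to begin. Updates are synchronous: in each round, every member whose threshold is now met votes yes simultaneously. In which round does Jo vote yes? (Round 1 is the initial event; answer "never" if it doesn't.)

Round 1 — Eli, Mo vote yes (initial).
Round 2 — checking thresholds:
  Ben: 1 of 4 neighbours < 4, holds.
  Cal: 2 of 6 neighbours ≥ 2, votes yes.
  Omar: 1 of 5 neighbours < 3, holds.
Round 3 — checking thresholds:
  Ben: 2 of 4 neighbours < 4, holds.
  Ivy: 1 of 4 neighbours < 3, holds.
  Jo: 1 of 3 neighbours ≥ 1, votes yes.
  Omar: 2 of 5 neighbours < 3, holds.
Round 4 — no new yes votes; cascade stops.

3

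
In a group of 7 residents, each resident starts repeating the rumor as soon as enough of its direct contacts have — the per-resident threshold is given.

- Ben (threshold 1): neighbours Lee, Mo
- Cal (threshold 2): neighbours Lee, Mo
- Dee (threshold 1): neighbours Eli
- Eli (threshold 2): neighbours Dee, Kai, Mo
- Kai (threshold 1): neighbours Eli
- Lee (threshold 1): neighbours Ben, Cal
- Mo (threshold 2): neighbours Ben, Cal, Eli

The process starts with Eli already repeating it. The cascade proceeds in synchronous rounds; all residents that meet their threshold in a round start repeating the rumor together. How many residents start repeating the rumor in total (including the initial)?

3

Round 1 — Eli starts repeating the rumor (initial).
Round 2 — checking thresholds:
  Dee: 1 of 1 neighbours ≥ 1, starts repeating the rumor.
  Kai: 1 of 1 neighbours ≥ 1, starts repeating the rumor.
  Mo: 1 of 3 neighbours < 2, not yet.
Round 3 — no new spreads; cascade stops.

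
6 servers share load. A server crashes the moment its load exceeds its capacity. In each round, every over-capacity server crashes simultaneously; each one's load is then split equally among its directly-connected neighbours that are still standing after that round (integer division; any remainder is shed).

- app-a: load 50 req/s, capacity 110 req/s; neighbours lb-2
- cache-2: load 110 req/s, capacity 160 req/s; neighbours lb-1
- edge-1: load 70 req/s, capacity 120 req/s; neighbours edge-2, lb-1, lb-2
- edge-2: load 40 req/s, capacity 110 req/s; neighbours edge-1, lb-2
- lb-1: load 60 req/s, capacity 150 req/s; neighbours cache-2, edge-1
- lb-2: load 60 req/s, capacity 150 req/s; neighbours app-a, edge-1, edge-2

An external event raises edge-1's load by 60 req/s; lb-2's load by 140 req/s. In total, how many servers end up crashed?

Round 1 — edge-1 at 130 > 120; lb-2 at 200 > 150. edge-1, lb-2 crash.
  edge-1 sheds 130 req/s to edge-2, lb-1: 65 each.
    edge-2: 40+65 = 105 ≤ 110
    lb-1: 60+65 = 125 ≤ 150
  lb-2 sheds 200 req/s to app-a, edge-2: 100 each.
    app-a: 50+100 = 150 > 110
    edge-2: 105+100 = 205 > 110
Round 2 — app-a, edge-2 crash.
  app-a sheds 150 req/s: no online neighbours, lost.
  edge-2 sheds 205 req/s: no online neighbours, lost.
No further crashes.

4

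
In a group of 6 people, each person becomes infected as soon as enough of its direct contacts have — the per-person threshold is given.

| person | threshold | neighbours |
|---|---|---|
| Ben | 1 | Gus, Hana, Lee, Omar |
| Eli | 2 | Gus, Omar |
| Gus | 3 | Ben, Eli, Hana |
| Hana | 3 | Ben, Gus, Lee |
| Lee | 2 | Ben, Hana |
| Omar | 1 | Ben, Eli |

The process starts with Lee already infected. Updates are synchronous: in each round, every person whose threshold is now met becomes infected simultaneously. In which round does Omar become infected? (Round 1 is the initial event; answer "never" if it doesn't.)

Round 1 — Lee becomes infected (initial).
Round 2 — checking thresholds:
  Ben: 1 of 4 neighbours ≥ 1, becomes infected.
  Hana: 1 of 3 neighbours < 3, below threshold.
Round 3 — checking thresholds:
  Gus: 1 of 3 neighbours < 3, below threshold.
  Hana: 2 of 3 neighbours < 3, below threshold.
  Omar: 1 of 2 neighbours ≥ 1, becomes infected.
Round 4 — no new infections; cascade stops.

3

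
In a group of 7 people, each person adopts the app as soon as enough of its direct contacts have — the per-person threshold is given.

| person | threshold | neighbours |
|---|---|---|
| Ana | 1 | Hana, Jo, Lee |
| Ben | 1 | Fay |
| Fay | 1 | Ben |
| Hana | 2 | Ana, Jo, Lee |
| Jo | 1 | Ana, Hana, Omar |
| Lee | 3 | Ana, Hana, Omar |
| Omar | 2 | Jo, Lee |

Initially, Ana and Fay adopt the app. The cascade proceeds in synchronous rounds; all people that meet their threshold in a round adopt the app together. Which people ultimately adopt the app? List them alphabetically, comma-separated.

Round 1 — Ana, Fay adopt the app (initial).
Round 2 — checking thresholds:
  Ben: 1 of 1 neighbours ≥ 1, adopts the app.
  Hana: 1 of 3 neighbours < 2, not yet.
  Jo: 1 of 3 neighbours ≥ 1, adopts the app.
  Lee: 1 of 3 neighbours < 3, not yet.
Round 3 — checking thresholds:
  Hana: 2 of 3 neighbours ≥ 2, adopts the app.
  Lee: 1 of 3 neighbours < 3, not yet.
  Omar: 1 of 2 neighbours < 2, not yet.
Round 4 — no new adoptions; cascade stops.

Ana, Ben, Fay, Hana, Jo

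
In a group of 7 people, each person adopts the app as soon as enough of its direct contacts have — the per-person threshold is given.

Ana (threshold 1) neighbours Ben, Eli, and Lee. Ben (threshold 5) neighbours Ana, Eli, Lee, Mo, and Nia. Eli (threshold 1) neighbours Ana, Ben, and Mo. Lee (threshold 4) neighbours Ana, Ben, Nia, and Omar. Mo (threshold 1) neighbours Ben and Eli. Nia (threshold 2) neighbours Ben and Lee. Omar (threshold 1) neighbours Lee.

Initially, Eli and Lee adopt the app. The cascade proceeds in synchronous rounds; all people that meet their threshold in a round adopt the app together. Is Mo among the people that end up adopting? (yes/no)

yes

Round 1 — Eli, Lee adopt the app (initial).
Round 2 — checking thresholds:
  Ana: 2 of 3 neighbours ≥ 1, adopts the app.
  Ben: 2 of 5 neighbours < 5, holds.
  Mo: 1 of 2 neighbours ≥ 1, adopts the app.
  Nia: 1 of 2 neighbours < 2, holds.
  Omar: 1 of 1 neighbours ≥ 1, adopts the app.
Round 3 — no new adoptions; cascade stops.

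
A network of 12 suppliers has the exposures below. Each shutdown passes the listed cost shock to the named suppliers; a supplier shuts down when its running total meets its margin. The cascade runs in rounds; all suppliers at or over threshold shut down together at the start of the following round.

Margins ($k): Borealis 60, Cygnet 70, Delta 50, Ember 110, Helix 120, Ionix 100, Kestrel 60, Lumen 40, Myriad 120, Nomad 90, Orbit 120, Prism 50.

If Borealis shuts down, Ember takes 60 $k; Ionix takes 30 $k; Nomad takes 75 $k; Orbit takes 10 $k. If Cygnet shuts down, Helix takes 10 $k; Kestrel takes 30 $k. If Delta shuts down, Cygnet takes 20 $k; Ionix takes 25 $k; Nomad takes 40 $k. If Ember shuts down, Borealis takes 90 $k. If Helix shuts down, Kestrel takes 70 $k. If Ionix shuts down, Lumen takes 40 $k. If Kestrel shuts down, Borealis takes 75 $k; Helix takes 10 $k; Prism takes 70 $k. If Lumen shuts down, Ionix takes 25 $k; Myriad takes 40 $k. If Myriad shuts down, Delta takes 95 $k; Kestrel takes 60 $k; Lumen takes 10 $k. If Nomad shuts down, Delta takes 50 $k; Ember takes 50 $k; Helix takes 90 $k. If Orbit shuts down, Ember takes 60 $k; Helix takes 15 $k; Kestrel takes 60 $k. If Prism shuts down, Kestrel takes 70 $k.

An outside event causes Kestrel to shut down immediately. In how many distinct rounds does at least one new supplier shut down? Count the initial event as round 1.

Round 1 — Kestrel shuts down (initial).
  Borealis: +75 → 75 ≥ 60
  Helix: +10 → 10 < 120
  Prism: +70 → 70 ≥ 50
Round 2 — Borealis, Prism shut down.
  Ember: +60 → 60 < 110
  Ionix: +30 → 30 < 100
  Nomad: +75 → 75 < 90
  Orbit: +10 → 10 < 120
No further shutdowns.

2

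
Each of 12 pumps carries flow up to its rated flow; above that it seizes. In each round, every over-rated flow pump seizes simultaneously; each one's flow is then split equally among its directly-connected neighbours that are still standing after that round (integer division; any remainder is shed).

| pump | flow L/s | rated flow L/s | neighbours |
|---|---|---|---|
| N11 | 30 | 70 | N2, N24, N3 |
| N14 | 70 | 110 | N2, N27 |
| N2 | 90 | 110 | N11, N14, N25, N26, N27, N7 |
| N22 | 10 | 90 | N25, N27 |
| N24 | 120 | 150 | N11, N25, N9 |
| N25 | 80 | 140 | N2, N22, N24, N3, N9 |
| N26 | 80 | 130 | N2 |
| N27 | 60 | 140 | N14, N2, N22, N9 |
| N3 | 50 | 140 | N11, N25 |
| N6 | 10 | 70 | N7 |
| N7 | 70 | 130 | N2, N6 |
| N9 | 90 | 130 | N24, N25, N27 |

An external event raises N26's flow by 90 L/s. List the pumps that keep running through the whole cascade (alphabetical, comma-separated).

Round 1 — N26 at 170 > 130. N26 seizes.
  N26 sheds 170 L/s to N2: 170 each.
    N2: 90+170 = 260 > 110
Round 2 — N2 seizes.
  N2 sheds 260 L/s to N11, N14, N25, N27, N7: 52 each.
    N11: 30+52 = 82 > 70
    N14: 70+52 = 122 > 110
    N25: 80+52 = 132 ≤ 140
    N27: 60+52 = 112 ≤ 140
    N7: 70+52 = 122 ≤ 130
Round 3 — N11, N14 seize.
  N11 sheds 82 L/s to N24, N3: 41 each.
    N24: 120+41 = 161 > 150
    N3: 50+41 = 91 ≤ 140
  N14 sheds 122 L/s to N27: 122 each.
    N27: 112+122 = 234 > 140
Round 4 — N24, N27 seize.
  N24 sheds 161 L/s to N25, N9: 80 each (1 lost).
    N25: 132+80 = 212 > 140
    N9: 90+80 = 170 > 130
  N27 sheds 234 L/s to N22, N9: 117 each.
    N22: 10+117 = 127 > 90
    N9: 170+117 = 287 > 130
Round 5 — N22, N25, N9 seize.
  N22 sheds 127 L/s: no online neighbours, lost.
  N25 sheds 212 L/s to N3: 212 each.
    N3: 91+212 = 303 > 140
  N9 sheds 287 L/s: no online neighbours, lost.
Round 6 — N3 seizes.
  N3 sheds 303 L/s: no online neighbours, lost.
No further seizures.

N6, N7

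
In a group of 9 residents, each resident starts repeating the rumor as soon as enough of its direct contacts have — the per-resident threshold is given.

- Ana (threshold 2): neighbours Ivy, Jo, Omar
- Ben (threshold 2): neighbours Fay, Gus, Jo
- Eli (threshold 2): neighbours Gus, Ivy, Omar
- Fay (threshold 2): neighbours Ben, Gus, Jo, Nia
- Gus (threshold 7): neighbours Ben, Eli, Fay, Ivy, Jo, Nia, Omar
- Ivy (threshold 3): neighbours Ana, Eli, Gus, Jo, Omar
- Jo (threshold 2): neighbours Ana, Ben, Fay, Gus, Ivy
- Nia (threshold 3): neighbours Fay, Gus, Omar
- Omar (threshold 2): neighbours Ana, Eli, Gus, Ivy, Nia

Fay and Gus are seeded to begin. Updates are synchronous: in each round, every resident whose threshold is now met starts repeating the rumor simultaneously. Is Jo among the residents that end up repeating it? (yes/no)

yes

Round 1 — Fay, Gus start repeating the rumor (initial).
Round 2 — checking thresholds:
  Ben: 2 of 3 neighbours ≥ 2, starts repeating the rumor.
  Eli: 1 of 3 neighbours < 2, below threshold.
  Ivy: 1 of 5 neighbours < 3, below threshold.
  Jo: 2 of 5 neighbours ≥ 2, starts repeating the rumor.
  Nia: 2 of 3 neighbours < 3, below threshold.
  Omar: 1 of 5 neighbours < 2, below threshold.
Round 3 — no new spreads; cascade stops.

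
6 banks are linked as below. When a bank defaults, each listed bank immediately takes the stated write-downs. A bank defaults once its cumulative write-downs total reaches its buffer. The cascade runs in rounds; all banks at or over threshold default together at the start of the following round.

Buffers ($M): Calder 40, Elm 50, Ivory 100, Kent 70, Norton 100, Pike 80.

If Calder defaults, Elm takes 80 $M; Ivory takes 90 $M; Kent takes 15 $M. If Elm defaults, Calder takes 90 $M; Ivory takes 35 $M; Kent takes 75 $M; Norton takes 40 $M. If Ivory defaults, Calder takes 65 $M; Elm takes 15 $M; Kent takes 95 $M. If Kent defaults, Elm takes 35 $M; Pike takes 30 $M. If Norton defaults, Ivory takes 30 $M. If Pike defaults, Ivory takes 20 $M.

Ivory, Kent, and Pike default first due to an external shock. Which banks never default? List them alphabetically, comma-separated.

Round 1 — Ivory, Kent, Pike default (initial).
  Calder: +65 → 65 ≥ 40
  Elm: +15+35 → 50 ≥ 50
Round 2 — Calder, Elm default.
  Norton: +40 → 40 < 100
No further defaults.

Norton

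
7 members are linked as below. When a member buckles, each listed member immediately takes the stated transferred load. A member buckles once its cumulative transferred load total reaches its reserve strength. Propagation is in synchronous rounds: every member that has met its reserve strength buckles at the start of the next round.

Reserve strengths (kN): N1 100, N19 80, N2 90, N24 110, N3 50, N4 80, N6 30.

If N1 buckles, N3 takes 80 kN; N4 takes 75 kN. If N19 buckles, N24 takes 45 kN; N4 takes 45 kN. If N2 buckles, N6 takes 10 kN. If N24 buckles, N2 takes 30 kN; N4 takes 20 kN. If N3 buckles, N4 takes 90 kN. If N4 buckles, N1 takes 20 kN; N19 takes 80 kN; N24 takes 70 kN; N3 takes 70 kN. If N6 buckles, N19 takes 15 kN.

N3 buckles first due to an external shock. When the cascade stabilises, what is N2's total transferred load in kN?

Round 1 — N3 buckles (initial).
  N4: +90 → 90 ≥ 80
Round 2 — N4 buckles.
  N1: +20 → 20 < 100
  N19: +80 → 80 ≥ 80
  N24: +70 → 70 < 110
Round 3 — N19 buckles.
  N24: +45 → 115 ≥ 110
Round 4 — N24 buckles.
  N2: +30 → 30 < 90
No further bucklings.

30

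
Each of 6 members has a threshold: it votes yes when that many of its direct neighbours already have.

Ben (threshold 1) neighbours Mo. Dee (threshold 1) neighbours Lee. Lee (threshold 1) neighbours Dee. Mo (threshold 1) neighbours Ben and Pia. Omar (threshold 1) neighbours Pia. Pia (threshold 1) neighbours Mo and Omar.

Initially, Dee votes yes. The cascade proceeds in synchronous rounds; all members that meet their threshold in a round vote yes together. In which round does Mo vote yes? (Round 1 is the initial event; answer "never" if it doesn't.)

never

Round 1 — Dee votes yes (initial).
Round 2 — checking thresholds:
  Lee: 1 of 1 neighbours ≥ 1, votes yes.
Round 3 — no new yes votes; cascade stops.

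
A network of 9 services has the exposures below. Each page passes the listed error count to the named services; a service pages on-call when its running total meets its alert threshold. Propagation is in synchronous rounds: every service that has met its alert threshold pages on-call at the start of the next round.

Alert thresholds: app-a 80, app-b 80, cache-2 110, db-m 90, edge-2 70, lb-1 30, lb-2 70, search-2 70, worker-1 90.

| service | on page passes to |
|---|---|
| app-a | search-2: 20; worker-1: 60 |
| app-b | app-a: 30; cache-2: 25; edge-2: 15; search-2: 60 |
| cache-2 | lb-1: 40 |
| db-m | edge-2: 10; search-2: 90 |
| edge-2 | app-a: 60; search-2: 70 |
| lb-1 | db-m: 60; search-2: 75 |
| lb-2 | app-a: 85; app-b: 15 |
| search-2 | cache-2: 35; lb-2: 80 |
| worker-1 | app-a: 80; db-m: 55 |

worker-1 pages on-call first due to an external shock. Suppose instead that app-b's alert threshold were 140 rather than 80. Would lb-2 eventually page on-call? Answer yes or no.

no

With app-b's alert threshold at 140:
Round 1 — worker-1 pages on-call (initial).
  app-a: +80 → 80 ≥ 80
  db-m: +55 → 55 < 90
Round 2 — app-a pages on-call.
  search-2: +20 → 20 < 70
No further pages.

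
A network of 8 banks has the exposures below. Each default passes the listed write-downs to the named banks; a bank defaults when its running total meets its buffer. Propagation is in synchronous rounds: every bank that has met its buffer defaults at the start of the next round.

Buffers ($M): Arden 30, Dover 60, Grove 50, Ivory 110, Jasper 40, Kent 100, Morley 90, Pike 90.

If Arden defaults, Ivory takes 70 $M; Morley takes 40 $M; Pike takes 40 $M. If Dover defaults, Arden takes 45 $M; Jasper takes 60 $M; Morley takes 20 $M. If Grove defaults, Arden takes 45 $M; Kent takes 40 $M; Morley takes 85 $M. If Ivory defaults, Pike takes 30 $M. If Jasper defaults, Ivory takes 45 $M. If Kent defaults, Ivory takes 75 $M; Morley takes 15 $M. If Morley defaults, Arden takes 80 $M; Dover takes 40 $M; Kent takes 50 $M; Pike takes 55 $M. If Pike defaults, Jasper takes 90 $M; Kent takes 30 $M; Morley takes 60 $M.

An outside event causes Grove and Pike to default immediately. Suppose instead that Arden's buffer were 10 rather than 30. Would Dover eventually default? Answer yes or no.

With Arden's buffer at 10:
Round 1 — Grove, Pike default (initial).
  Arden: +45 → 45 ≥ 10
  Jasper: +90 → 90 ≥ 40
  Kent: +40+30 → 70 < 100
  Morley: +85+60 → 145 ≥ 90
Round 2 — Arden, Jasper, Morley default.
  Dover: +40 → 40 < 60
  Ivory: +70+45 → 115 ≥ 110
  Kent: +50 → 120 ≥ 100
Round 3 — Ivory, Kent default.
No further defaults.

no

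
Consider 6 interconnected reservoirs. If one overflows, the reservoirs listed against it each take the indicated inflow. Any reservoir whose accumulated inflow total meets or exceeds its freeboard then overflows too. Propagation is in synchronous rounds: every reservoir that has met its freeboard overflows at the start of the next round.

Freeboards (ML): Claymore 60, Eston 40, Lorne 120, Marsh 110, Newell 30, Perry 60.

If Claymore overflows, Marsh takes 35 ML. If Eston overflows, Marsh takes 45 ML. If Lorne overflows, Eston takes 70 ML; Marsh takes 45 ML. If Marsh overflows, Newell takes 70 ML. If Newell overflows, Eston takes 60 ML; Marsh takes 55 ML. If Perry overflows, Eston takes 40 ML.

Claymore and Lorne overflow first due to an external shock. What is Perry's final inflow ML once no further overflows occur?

0

Round 1 — Claymore, Lorne overflow (initial).
  Eston: +70 → 70 ≥ 40
  Marsh: +35+45 → 80 < 110
Round 2 — Eston overflows.
  Marsh: +45 → 125 ≥ 110
Round 3 — Marsh overflows.
  Newell: +70 → 70 ≥ 30
Round 4 — Newell overflows.
No further overflows.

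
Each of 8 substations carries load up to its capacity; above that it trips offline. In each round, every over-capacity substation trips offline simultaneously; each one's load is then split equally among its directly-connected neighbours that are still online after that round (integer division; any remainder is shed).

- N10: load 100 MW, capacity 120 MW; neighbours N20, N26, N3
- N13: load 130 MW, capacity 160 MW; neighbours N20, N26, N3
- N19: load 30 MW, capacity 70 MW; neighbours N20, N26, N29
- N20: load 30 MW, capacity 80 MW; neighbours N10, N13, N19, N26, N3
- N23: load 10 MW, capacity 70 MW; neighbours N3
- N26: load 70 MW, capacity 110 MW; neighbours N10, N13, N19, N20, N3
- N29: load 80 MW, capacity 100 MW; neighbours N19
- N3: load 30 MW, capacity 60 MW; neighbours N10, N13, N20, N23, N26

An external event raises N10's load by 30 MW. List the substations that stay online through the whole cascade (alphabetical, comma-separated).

Round 1 — N10 at 130 > 120. N10 trips offline.
  N10 sheds 130 MW to N20, N26, N3: 43 each (1 lost).
    N20: 30+43 = 73 ≤ 80
    N26: 70+43 = 113 > 110
    N3: 30+43 = 73 > 60
Round 2 — N26, N3 trip offline.
  N26 sheds 113 MW to N13, N19, N20: 37 each (2 lost).
    N13: 130+37 = 167 > 160
    N19: 30+37 = 67 ≤ 70
    N20: 73+37 = 110 > 80
  N3 sheds 73 MW to N13, N20, N23: 24 each (1 lost).
    N13: 167+24 = 191 > 160
    N20: 110+24 = 134 > 80
    N23: 10+24 = 34 ≤ 70
Round 3 — N13, N20 trip offline.
  N13 sheds 191 MW: no online neighbours, lost.
  N20 sheds 134 MW to N19: 134 each.
    N19: 67+134 = 201 > 70
Round 4 — N19 trips offline.
  N19 sheds 201 MW to N29: 201 each.
    N29: 80+201 = 281 > 100
Round 5 — N29 trips offline.
  N29 sheds 281 MW: no online neighbours, lost.
No further trips.

N23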